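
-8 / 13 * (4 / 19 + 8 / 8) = -184 / 247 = -0.74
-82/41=-2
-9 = -9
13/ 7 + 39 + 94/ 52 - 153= -20081/ 182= -110.34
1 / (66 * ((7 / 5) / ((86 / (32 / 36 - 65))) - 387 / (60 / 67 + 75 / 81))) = -425055 / 5989785373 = -0.00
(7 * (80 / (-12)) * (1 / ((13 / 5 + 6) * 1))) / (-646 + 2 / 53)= 9275 / 1104111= 0.01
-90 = -90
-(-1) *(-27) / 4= -27 / 4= -6.75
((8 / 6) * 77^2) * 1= 23716 / 3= 7905.33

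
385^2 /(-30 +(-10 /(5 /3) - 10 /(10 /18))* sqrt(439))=741125 /41994 - 296450* sqrt(439) /20997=-278.17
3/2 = 1.50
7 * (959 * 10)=67130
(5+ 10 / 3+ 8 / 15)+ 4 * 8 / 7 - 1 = 1306 / 105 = 12.44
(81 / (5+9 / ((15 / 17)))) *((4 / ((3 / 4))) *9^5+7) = 127548675 / 76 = 1678272.04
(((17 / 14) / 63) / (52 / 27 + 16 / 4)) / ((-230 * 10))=-51 / 36064000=-0.00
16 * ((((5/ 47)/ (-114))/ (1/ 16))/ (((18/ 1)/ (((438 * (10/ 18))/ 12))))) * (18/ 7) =-0.69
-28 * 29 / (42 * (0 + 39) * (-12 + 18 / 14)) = 406 / 8775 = 0.05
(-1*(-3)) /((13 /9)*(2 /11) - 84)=-297 /8290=-0.04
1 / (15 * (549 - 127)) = 1 / 6330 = 0.00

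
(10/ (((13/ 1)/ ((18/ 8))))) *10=225/ 13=17.31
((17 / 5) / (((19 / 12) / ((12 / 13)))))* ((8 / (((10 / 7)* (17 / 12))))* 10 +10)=98.18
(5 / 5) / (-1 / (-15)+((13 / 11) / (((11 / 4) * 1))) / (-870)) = 17545 / 1161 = 15.11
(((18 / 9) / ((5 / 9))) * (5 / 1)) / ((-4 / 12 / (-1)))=54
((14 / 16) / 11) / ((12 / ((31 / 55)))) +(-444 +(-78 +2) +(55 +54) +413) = 116377 / 58080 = 2.00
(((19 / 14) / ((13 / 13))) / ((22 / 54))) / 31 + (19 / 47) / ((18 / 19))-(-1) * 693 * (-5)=-3498074612 / 1009701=-3464.47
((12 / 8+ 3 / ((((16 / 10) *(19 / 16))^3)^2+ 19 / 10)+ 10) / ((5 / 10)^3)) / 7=4527021052 / 342621167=13.21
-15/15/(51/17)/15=-1/45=-0.02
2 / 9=0.22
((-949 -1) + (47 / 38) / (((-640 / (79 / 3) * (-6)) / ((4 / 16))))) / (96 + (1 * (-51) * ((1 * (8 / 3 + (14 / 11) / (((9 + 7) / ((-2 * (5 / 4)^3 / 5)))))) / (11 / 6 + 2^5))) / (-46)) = -85434889496033 / 8641115209080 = -9.89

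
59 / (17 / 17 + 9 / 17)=1003 / 26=38.58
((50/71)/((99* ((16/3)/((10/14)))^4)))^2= 19775390625/3775602437439895896064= 0.00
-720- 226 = -946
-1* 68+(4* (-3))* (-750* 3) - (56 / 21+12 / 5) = 403904 / 15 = 26926.93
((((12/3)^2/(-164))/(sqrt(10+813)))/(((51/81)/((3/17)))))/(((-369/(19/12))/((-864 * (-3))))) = 147744 * sqrt(823)/399820807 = 0.01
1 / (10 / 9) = 9 / 10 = 0.90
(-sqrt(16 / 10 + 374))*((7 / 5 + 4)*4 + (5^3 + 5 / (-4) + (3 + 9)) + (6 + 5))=-3367*sqrt(9390) / 100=-3262.69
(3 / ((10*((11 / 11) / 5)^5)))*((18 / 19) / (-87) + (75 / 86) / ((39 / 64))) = 410105625 / 308009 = 1331.47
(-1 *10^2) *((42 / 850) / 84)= -1 / 17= -0.06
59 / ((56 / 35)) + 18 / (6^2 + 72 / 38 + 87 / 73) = 5397521 / 144568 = 37.34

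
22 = 22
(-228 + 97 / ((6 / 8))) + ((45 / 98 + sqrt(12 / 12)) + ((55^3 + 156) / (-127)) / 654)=-201889558 / 2034921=-99.21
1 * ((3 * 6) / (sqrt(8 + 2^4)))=3 * sqrt(6) / 2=3.67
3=3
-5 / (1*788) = -5 / 788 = -0.01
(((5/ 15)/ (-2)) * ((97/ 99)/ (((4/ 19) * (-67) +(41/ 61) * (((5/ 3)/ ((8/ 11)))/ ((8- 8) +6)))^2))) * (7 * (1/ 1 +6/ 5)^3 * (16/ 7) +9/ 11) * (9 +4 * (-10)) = 11777177867872128/ 2606357147499875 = 4.52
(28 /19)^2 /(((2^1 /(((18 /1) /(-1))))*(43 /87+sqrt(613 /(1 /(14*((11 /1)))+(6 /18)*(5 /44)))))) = 1082256336 /1547641879459 - 106813728*sqrt(5805723) /1547641879459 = -0.17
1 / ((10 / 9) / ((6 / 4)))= 27 / 20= 1.35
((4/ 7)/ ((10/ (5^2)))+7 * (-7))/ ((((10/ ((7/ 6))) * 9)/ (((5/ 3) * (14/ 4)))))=-259/ 72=-3.60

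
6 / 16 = 3 / 8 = 0.38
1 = 1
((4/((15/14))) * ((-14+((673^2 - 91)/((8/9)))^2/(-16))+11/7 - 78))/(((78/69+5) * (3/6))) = -44570281208407/2256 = -19756330322.88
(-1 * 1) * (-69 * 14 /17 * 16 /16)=966 /17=56.82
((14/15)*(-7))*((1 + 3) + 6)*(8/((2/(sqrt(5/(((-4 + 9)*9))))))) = -784/9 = -87.11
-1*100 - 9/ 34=-100.26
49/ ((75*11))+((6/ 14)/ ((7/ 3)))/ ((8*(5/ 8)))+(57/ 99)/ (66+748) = 3186479/ 32905950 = 0.10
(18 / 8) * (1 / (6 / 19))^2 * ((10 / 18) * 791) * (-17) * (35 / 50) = -117988.09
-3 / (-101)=3 / 101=0.03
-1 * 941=-941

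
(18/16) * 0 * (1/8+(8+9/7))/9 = 0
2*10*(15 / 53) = 5.66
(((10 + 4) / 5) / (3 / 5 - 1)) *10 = -70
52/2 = 26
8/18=4/9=0.44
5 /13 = 0.38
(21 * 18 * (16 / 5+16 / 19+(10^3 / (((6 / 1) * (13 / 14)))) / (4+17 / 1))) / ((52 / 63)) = 92562372 / 16055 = 5765.33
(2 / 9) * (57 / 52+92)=4841 / 234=20.69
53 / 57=0.93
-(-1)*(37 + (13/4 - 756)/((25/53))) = -155883/100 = -1558.83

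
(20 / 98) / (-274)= -5 / 6713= -0.00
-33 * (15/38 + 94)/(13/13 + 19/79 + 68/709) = -6630078081/2844452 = -2330.88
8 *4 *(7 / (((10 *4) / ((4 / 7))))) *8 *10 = 256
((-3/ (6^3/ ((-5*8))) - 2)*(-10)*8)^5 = 20604123734.53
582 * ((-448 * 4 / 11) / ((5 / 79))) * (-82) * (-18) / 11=-121611442176 / 605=-201010648.22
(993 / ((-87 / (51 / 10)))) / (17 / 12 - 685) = 101286 / 1189435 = 0.09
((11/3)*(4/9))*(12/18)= 1.09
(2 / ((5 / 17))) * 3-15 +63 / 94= 2853 / 470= 6.07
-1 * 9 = -9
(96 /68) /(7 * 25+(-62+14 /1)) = 24 /2159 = 0.01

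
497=497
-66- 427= -493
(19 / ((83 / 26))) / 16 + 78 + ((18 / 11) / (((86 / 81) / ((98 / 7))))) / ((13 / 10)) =387755651 / 4082936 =94.97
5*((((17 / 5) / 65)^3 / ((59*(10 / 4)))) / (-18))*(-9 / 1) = 4913 / 2025359375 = 0.00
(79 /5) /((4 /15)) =237 /4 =59.25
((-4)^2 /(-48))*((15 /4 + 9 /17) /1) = -97 /68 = -1.43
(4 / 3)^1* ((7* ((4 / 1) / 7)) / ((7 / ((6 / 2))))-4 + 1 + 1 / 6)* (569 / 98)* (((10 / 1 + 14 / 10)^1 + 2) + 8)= -2861501 / 15435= -185.39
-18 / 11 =-1.64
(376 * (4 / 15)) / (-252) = -376 / 945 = -0.40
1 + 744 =745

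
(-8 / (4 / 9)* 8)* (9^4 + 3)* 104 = -98302464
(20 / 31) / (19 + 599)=10 / 9579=0.00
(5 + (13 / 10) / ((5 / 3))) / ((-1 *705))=-0.01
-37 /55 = -0.67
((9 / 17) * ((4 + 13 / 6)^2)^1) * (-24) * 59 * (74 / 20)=-8965581 / 85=-105477.42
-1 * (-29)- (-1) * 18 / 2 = 38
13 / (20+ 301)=13 / 321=0.04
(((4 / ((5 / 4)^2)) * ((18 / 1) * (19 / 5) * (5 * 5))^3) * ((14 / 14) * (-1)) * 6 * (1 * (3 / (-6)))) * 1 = 38401620480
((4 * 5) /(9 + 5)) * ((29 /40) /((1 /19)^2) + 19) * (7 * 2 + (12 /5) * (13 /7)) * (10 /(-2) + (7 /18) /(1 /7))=-16860.05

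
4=4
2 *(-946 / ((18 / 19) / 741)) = -4439578 / 3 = -1479859.33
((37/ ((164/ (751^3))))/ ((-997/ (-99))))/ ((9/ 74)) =6378461585309/ 81754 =78020177.43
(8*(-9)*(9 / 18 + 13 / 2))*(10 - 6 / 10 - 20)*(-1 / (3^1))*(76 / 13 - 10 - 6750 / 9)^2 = -855838376064 / 845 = -1012826480.55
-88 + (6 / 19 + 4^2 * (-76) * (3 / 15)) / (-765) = -6372326 / 72675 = -87.68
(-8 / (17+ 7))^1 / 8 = -1 / 24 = -0.04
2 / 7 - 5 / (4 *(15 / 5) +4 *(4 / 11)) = -89 / 1036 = -0.09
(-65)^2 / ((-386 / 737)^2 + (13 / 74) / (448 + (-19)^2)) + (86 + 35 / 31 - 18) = 4278090869325969 / 276732527723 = 15459.30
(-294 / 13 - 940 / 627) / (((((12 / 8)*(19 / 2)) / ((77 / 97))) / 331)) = -1821699544 / 4096989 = -444.64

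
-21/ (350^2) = -3/ 17500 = -0.00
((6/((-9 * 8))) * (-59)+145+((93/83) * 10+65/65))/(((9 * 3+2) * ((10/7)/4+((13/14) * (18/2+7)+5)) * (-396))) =-1130311/1618486056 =-0.00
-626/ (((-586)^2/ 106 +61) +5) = -16589/ 87598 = -0.19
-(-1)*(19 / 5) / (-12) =-19 / 60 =-0.32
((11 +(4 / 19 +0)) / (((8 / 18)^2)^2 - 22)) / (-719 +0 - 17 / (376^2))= 98785985184 / 139139373375937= 0.00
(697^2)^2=236010384481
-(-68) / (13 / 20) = 1360 / 13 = 104.62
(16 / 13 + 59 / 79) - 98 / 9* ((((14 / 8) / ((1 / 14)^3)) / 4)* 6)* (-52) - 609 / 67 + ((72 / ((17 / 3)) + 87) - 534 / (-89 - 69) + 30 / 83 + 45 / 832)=76029840115070513 / 18641183808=4078595.06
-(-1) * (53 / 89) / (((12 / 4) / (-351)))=-6201 / 89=-69.67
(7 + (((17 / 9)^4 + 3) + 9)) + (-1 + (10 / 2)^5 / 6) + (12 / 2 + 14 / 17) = 124561573 / 223074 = 558.39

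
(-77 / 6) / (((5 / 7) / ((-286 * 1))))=77077 / 15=5138.47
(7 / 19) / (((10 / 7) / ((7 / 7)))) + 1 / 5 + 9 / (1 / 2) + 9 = 5217 / 190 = 27.46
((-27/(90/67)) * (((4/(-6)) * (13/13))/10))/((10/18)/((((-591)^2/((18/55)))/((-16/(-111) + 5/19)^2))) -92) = -1144973958464457/78610152298398500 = -0.01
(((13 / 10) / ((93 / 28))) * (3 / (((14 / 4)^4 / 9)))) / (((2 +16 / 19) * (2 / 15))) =1976 / 10633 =0.19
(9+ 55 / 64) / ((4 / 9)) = 5679 / 256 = 22.18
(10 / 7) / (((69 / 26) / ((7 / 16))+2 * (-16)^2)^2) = 5915 / 1111278368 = 0.00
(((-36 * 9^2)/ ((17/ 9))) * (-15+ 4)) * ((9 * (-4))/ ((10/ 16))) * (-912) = 75824584704/ 85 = 892053937.69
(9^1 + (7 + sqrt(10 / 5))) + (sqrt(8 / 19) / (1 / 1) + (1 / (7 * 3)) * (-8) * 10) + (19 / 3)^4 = 2 * sqrt(38) / 19 + sqrt(2) + 919159 / 567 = 1623.15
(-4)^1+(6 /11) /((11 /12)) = -412 /121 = -3.40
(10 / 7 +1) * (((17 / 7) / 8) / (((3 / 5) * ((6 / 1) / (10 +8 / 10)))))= 867 / 392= 2.21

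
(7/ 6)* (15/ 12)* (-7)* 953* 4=-233485/ 6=-38914.17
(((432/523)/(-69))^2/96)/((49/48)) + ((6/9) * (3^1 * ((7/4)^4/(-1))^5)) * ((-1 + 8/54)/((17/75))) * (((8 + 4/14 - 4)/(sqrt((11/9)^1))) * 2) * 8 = 10368/7090145209 + 32771823657947786125 * sqrt(11)/3212635537408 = 33832609.24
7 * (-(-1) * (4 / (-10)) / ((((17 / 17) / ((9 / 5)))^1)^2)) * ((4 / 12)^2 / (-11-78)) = 126 / 11125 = 0.01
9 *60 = 540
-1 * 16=-16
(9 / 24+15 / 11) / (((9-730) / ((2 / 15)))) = -51 / 158620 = -0.00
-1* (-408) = 408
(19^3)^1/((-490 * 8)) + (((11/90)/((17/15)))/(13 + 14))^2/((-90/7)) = -23410004461/13379086224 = -1.75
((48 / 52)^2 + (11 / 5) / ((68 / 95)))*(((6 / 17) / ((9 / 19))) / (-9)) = -857147 / 2637414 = -0.32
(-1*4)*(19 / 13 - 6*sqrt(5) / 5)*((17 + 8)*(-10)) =19000 / 13 - 1200*sqrt(5) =-1221.74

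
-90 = -90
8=8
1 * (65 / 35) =13 / 7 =1.86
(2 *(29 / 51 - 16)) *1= -30.86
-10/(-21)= 10/21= 0.48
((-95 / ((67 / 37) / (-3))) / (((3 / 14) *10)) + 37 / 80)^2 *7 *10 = 1098593672967 / 2872960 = 382390.87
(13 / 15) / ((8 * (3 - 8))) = -0.02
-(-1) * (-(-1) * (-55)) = -55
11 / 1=11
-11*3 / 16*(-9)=297 / 16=18.56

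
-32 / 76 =-8 / 19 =-0.42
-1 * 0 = 0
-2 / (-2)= 1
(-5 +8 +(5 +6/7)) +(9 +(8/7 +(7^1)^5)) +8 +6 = 16840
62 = 62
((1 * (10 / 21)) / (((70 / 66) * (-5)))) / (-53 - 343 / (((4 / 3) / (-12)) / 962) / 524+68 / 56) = -2882 / 180231695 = -0.00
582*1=582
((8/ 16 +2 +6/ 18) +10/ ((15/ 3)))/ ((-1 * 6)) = -29/ 36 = -0.81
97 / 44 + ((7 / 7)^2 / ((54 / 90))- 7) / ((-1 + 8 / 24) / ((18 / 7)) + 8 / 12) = -10.89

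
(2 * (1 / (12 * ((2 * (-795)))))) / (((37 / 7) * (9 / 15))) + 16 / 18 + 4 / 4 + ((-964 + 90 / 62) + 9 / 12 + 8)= -3124846745 / 3282714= -951.91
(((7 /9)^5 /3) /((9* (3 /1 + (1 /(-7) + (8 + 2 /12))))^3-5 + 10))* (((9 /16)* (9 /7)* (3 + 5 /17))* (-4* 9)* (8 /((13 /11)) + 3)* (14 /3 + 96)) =-27855518432 /3399578247663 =-0.01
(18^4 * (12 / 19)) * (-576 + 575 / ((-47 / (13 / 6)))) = -35672314464 / 893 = -39946600.74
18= 18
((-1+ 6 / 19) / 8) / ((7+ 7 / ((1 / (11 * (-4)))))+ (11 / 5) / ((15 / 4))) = 975 / 3424712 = 0.00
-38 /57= -0.67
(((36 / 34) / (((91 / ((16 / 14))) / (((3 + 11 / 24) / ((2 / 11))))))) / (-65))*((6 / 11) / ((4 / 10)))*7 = -747 / 20111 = -0.04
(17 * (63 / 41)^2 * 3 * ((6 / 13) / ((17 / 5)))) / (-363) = -119070 / 2644213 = -0.05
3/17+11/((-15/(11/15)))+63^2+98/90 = 3969.73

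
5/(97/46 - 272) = -46/2483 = -0.02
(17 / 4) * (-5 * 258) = -10965 / 2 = -5482.50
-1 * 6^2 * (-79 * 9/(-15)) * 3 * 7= -179172/5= -35834.40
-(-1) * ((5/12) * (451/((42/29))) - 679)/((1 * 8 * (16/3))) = -276821/21504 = -12.87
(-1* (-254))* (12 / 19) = 160.42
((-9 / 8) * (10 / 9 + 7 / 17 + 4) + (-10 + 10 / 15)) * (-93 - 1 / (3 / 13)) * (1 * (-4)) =-926078 / 153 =-6052.80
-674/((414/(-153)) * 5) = 5729/115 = 49.82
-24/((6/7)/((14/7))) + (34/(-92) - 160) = -216.37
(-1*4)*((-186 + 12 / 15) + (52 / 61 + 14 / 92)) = 5168522 / 7015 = 736.78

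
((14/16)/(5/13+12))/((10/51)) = 663/1840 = 0.36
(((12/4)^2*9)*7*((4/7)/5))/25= 324/125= 2.59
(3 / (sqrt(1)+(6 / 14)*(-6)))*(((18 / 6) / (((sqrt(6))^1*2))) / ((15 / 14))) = -49*sqrt(6) / 110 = -1.09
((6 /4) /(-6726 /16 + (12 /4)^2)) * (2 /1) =-8 /1097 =-0.01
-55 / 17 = -3.24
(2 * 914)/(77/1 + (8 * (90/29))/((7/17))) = 371084/27871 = 13.31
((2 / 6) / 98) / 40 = 1 / 11760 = 0.00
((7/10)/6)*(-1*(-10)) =7/6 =1.17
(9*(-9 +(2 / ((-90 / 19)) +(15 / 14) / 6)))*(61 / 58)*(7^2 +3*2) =-7815137 / 1624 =-4812.28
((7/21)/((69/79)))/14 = 79/2898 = 0.03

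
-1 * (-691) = 691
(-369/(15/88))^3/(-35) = 1268128756224/4375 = 289858001.42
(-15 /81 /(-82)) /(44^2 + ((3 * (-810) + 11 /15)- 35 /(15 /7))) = -25 /5641272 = -0.00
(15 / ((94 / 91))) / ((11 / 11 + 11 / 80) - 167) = -18200 / 207881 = -0.09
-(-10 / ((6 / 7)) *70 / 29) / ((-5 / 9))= -1470 / 29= -50.69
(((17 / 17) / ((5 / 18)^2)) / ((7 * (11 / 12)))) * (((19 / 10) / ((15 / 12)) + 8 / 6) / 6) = 46224 / 48125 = 0.96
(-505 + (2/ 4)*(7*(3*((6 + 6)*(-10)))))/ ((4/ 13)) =-22945/ 4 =-5736.25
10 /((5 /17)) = 34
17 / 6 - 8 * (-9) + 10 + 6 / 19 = 85.15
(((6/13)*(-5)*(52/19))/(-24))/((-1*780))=-1/2964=-0.00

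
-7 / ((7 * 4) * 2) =-1 / 8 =-0.12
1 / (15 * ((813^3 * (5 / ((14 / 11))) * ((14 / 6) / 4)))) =8 / 147776144175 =0.00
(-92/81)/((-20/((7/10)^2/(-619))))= -1127/25069500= -0.00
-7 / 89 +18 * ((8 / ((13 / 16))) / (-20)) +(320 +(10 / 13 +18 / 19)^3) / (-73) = -6556212532157 / 489523709155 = -13.39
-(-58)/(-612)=-29/306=-0.09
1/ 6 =0.17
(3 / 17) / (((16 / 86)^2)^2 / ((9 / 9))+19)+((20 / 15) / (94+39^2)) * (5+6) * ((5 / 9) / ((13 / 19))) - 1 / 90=4302720257 / 775248333210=0.01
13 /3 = 4.33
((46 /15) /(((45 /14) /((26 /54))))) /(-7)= -1196 /18225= -0.07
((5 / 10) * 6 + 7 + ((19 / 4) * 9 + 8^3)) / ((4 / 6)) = 6777 / 8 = 847.12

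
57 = 57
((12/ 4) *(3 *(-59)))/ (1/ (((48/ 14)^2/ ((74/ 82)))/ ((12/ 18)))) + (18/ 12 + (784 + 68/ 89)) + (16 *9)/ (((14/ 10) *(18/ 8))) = -3079714577/ 322714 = -9543.17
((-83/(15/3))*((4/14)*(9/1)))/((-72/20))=83/7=11.86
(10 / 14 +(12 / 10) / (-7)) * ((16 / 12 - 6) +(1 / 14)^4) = -10218599 / 4033680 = -2.53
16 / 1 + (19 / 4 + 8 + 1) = 119 / 4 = 29.75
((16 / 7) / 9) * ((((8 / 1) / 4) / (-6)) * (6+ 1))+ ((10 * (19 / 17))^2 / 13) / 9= 48188 / 101439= 0.48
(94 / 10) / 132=47 / 660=0.07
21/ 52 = 0.40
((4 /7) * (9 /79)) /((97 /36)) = 1296 /53641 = 0.02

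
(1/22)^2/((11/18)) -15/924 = -479/37268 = -0.01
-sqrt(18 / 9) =-sqrt(2) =-1.41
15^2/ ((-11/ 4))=-900/ 11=-81.82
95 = 95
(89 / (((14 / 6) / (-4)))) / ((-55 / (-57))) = -60876 / 385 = -158.12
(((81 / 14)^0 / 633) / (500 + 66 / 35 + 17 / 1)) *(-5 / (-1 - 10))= 175 / 126455043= 0.00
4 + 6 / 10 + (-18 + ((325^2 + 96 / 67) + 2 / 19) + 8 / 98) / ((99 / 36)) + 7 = 131790773986 / 3430735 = 38414.73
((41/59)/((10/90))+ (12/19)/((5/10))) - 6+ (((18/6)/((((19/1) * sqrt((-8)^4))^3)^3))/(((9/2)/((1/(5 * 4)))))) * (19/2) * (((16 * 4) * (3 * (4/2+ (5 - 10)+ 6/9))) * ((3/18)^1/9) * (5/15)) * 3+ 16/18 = 2198935636550002321731857940067/913830441864850410839589519360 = 2.41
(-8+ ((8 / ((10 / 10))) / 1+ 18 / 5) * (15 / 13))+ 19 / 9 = 877 / 117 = 7.50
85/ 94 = 0.90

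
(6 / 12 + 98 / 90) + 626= 56483 / 90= 627.59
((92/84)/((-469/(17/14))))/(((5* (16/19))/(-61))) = 453169/11030880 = 0.04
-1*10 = -10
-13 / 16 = -0.81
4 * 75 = 300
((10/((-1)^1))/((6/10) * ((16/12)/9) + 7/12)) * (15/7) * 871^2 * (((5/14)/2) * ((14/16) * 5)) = -64010334375/3388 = -18893251.00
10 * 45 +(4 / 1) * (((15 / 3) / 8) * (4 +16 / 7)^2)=26890 / 49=548.78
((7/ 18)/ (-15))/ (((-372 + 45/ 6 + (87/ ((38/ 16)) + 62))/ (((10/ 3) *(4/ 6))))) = 532/ 2455029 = 0.00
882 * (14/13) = 12348/13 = 949.85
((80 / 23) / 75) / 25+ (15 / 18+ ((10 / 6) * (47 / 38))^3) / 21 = 41026856053 / 89448219000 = 0.46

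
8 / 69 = 0.12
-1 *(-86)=86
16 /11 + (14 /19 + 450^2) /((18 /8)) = 169293352 /1881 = 90001.78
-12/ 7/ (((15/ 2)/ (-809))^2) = -10471696/ 525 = -19946.09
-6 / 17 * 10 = -60 / 17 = -3.53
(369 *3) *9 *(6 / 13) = 59778 / 13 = 4598.31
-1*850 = -850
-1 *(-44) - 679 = -635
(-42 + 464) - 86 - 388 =-52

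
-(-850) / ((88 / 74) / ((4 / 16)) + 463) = 31450 / 17307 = 1.82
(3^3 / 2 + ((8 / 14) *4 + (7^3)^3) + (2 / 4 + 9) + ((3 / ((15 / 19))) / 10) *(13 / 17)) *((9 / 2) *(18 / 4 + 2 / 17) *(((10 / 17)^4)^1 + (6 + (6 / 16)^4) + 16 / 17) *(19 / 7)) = 446126537114251119443097 / 27682895134720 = 16115602611.04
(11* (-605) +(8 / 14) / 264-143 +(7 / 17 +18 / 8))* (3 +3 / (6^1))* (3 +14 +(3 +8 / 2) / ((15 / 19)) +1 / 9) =-124780391491 / 201960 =-617847.06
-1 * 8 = -8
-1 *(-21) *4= 84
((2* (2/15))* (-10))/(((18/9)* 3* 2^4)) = -1/36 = -0.03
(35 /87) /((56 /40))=25 /87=0.29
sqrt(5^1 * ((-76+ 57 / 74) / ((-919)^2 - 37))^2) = 5567 * sqrt(5) / 62494776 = 0.00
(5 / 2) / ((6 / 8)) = 10 / 3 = 3.33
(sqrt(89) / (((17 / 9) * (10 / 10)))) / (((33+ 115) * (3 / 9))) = 27 * sqrt(89) / 2516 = 0.10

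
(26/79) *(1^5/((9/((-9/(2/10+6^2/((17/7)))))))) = -2210/100883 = -0.02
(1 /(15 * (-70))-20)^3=-9262323063001 /1157625000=-8001.14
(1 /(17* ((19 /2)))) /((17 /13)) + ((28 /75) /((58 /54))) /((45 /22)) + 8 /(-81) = 0.08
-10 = -10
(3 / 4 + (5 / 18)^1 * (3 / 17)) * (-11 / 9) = -1793 / 1836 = -0.98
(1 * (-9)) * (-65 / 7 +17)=-486 / 7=-69.43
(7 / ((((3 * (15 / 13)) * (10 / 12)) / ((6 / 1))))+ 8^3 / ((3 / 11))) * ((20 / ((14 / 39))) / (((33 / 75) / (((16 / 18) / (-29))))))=-7342.77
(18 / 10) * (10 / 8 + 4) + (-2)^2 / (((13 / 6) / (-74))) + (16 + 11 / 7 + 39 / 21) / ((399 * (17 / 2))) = -127.16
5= 5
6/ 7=0.86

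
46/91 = 0.51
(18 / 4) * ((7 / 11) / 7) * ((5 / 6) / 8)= 15 / 352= 0.04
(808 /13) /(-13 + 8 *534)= 808 /55367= 0.01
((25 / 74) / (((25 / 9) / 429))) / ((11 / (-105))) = -36855 / 74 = -498.04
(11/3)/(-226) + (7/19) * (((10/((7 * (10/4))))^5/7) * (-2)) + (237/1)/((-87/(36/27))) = -22947620531/6278725446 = -3.65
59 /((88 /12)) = 177 /22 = 8.05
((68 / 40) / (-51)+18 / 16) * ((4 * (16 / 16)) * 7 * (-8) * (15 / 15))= -3668 / 15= -244.53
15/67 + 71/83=6002/5561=1.08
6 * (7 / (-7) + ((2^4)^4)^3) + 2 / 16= 13510798882111441 / 8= 1688849860263930.12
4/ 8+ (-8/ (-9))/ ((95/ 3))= 301/ 570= 0.53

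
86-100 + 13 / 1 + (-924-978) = -1903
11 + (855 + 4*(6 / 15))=4338 / 5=867.60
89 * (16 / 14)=712 / 7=101.71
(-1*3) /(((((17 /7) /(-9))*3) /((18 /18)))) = 63 /17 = 3.71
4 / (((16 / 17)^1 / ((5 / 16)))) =85 / 64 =1.33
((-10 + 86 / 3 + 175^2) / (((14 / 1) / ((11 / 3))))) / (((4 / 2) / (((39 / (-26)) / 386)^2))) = 144463 / 2383936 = 0.06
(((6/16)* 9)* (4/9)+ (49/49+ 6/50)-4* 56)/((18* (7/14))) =-11069/450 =-24.60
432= 432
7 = 7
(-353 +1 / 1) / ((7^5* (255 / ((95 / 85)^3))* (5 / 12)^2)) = -115889664 / 175467180875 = -0.00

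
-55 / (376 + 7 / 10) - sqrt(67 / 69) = -sqrt(4623) / 69 - 550 / 3767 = -1.13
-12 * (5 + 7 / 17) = -64.94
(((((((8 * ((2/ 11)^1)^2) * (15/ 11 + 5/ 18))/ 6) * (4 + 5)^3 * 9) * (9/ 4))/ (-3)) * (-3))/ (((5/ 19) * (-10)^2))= 540189/ 13310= 40.59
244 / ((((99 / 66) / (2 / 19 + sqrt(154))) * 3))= 976 / 171 + 488 * sqrt(154) / 9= 678.59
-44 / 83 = -0.53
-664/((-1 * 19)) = 664/19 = 34.95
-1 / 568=-0.00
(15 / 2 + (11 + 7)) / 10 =51 / 20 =2.55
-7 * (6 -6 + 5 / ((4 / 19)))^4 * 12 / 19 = -90024375 / 64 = -1406630.86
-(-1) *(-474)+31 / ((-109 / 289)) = -60625 / 109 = -556.19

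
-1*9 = -9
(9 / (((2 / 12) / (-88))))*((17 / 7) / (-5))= 80784 / 35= 2308.11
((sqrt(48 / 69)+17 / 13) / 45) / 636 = 0.00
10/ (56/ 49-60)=-35/ 206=-0.17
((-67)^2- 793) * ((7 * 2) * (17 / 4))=219912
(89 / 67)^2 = 7921 / 4489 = 1.76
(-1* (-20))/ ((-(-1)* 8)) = 5/ 2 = 2.50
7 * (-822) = -5754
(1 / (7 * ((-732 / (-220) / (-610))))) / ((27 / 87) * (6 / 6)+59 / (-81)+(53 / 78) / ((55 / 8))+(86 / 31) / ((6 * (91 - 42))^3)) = 641715277203000 / 7821375316969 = 82.05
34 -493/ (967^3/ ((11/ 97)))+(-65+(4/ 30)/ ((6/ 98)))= -113760406049002/ 3946968589995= -28.82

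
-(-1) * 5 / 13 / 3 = 5 / 39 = 0.13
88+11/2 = 187/2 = 93.50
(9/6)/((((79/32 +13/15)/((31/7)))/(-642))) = -14329440/11207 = -1278.62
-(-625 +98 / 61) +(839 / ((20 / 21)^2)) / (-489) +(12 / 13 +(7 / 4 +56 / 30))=97105809653 / 155110800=626.04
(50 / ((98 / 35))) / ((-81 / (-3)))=125 / 189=0.66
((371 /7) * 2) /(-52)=-53 /26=-2.04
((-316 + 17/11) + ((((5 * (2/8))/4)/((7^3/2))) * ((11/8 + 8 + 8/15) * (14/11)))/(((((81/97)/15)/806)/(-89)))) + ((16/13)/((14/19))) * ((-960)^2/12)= 98357.79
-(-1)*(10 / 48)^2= 25 / 576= 0.04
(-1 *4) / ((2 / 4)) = -8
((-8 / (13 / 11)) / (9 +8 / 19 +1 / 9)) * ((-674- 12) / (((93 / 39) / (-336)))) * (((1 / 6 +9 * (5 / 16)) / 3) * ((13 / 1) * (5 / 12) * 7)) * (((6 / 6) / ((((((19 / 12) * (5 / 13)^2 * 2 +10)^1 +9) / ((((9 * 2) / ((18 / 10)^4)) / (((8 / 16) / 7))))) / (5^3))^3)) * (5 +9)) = -3889686434472986608398437500000000000 / 29357695633514339951289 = -132492906903516.44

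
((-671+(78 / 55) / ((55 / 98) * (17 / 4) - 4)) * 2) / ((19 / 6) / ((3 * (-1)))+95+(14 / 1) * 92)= -280697292 / 288674375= -0.97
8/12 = 2/3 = 0.67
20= 20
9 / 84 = 3 / 28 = 0.11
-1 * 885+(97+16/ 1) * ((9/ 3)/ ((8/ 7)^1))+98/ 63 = -42251/ 72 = -586.82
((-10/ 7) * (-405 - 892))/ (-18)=-6485/ 63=-102.94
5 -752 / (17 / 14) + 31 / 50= -521623 / 850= -613.67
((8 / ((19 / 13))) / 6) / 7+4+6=4042 / 399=10.13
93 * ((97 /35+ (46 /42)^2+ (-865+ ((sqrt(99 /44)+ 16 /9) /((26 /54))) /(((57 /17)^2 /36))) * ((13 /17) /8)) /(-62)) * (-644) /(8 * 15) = -616.86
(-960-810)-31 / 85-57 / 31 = -4669756 / 2635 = -1772.20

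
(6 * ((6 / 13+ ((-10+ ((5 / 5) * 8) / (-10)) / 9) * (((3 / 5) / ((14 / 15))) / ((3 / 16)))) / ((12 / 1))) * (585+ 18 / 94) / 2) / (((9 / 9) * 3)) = -3809304 / 21385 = -178.13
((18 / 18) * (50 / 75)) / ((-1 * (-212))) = 1 / 318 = 0.00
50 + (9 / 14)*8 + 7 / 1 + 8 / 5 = 2231 / 35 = 63.74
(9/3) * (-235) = -705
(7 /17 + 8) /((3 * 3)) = 0.93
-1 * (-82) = 82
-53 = -53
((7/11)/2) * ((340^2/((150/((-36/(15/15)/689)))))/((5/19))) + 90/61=-109132986/2311595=-47.21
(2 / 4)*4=2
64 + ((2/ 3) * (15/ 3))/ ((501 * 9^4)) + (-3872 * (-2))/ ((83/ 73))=5627027689022/ 818478189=6874.99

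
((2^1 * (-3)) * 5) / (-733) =30 / 733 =0.04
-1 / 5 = -0.20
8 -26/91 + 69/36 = 809/84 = 9.63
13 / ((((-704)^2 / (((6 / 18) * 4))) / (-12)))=-13 / 30976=-0.00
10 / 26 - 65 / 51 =-590 / 663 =-0.89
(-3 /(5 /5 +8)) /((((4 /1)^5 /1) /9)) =-3 /1024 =-0.00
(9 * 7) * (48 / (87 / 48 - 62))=-50.24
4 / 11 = 0.36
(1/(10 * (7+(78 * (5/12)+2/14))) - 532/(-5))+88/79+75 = 40012168/219225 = 182.52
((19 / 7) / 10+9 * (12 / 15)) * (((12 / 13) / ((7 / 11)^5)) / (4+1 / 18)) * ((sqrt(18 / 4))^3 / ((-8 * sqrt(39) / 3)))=-61403431617 * sqrt(78) / 58057428520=-9.34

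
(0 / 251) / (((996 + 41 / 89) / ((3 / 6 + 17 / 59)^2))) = 0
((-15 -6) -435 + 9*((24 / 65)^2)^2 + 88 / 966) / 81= -3929336797228 / 698370001875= -5.63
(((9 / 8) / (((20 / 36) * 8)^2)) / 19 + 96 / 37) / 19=23374173 / 170969600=0.14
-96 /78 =-16 /13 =-1.23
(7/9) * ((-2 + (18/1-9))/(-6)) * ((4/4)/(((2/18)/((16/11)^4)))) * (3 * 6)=-9633792/14641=-658.00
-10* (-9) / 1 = 90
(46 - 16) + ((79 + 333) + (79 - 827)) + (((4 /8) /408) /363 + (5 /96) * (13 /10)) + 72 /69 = -8308566427 /27251136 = -304.89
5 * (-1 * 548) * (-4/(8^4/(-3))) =-2055/256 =-8.03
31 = 31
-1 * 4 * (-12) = 48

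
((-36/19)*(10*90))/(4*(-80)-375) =6480/2641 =2.45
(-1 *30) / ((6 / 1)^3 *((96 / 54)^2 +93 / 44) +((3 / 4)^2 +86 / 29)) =-459360 / 17497637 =-0.03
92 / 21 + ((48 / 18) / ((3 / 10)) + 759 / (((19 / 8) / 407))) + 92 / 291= 15103716200 / 116109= 130082.22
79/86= 0.92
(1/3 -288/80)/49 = -1/15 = -0.07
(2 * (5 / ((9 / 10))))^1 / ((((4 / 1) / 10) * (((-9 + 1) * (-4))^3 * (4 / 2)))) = 125 / 294912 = 0.00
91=91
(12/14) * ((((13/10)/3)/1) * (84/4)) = 39/5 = 7.80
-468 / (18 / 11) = -286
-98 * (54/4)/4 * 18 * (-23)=273861/2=136930.50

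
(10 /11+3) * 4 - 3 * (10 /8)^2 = 1927 /176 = 10.95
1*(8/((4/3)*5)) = 1.20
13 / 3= 4.33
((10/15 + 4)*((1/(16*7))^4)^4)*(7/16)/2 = 1/600528357587057868063623696351232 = 0.00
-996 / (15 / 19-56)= 18924 / 1049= 18.04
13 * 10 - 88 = 42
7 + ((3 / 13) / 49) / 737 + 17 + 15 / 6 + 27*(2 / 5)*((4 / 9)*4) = 214547363 / 4694690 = 45.70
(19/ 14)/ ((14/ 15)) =285/ 196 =1.45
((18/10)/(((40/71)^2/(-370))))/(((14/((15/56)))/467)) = -2351792853/125440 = -18748.35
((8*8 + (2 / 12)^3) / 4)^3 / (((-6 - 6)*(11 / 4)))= -2642380890625 / 21284093952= -124.15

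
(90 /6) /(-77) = -15 /77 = -0.19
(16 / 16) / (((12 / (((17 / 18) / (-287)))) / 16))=-0.00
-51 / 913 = -0.06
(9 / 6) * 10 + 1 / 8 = 121 / 8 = 15.12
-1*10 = -10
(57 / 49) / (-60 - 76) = -57 / 6664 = -0.01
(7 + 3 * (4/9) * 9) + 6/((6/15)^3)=451/4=112.75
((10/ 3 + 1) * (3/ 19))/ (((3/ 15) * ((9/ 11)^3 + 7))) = 86515/ 190874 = 0.45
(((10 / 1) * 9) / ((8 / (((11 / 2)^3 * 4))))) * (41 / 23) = 2455695 / 184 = 13346.17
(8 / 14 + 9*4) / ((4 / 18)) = 1152 / 7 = 164.57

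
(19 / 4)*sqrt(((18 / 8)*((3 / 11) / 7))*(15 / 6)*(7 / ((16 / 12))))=171*sqrt(110) / 352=5.10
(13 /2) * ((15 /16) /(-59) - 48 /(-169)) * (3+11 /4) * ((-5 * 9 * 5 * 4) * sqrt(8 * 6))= -221370975 * sqrt(3) /6136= -62487.90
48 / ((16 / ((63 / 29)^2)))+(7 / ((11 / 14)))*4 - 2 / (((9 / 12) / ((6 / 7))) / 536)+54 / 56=-304198355 / 259028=-1174.38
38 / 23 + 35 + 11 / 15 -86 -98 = -50582 / 345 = -146.61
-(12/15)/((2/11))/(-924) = 1/210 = 0.00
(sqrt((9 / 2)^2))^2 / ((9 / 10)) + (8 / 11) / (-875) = 433109 / 19250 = 22.50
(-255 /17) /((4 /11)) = -165 /4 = -41.25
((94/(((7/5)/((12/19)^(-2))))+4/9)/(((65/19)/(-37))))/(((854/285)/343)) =-203921319/976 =-208935.78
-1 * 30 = -30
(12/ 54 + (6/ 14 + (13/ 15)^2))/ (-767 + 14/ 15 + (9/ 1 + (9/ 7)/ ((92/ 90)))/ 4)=-135424/ 73754315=-0.00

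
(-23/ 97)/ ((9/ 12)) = -92/ 291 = -0.32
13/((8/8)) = 13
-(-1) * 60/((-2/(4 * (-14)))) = 1680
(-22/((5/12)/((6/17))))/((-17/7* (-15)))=-3696/7225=-0.51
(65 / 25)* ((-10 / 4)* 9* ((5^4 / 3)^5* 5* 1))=-6198883056640625 / 54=-114794130678530.09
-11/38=-0.29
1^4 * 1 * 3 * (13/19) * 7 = 273/19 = 14.37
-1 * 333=-333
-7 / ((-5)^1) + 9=52 / 5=10.40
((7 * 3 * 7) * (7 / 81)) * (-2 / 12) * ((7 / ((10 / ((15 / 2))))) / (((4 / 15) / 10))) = -416.84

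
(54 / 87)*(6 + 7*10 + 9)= 52.76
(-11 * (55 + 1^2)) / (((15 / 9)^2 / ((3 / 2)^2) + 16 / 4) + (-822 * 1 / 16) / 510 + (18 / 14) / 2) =-475009920 / 4454521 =-106.64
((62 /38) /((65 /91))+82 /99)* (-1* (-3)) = 29273 /3135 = 9.34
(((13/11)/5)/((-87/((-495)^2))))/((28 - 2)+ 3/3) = -715/29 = -24.66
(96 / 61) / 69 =32 / 1403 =0.02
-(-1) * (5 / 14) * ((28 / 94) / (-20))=-1 / 188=-0.01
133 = 133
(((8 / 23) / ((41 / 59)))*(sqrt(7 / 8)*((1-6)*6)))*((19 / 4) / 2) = -16815*sqrt(14) / 1886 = -33.36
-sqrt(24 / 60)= -sqrt(10) / 5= -0.63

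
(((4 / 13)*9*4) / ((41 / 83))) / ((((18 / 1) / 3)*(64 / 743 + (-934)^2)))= 123338 / 28789132073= 0.00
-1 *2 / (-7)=2 / 7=0.29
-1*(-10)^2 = -100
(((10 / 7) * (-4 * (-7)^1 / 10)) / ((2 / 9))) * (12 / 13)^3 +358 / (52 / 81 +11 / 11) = 67845438 / 292201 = 232.19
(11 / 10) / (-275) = -0.00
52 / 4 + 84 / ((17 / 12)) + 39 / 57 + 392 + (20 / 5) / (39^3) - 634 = -3238460194 / 19160037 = -169.02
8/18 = 4/9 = 0.44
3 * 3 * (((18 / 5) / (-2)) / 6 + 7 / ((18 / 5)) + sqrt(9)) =209 / 5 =41.80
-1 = -1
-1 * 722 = -722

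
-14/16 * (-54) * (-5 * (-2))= 945/2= 472.50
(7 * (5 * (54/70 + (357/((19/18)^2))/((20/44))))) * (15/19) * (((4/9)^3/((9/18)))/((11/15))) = 1056732800/226347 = 4668.64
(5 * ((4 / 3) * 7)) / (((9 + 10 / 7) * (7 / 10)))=1400 / 219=6.39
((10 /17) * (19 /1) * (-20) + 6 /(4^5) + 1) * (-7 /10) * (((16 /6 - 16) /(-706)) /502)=4519305 /771200512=0.01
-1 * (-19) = 19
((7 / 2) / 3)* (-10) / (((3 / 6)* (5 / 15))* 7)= -10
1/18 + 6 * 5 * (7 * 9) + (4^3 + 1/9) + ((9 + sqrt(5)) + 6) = sqrt(5) + 11815/6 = 1971.40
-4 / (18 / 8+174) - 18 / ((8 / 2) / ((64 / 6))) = -33856 / 705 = -48.02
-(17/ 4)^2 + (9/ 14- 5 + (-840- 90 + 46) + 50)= -95919/ 112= -856.42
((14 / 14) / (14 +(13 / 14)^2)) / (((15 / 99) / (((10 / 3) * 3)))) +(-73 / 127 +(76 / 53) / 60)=381352118 / 98037015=3.89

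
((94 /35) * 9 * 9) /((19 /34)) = 258876 /665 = 389.29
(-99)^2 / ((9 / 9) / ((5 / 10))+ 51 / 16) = 156816 / 83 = 1889.35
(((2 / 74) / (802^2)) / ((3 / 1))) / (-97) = -1 / 6925377468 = -0.00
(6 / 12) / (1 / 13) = 13 / 2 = 6.50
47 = 47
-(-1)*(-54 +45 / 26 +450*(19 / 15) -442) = 1969 / 26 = 75.73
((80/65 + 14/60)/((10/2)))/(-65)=-571/126750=-0.00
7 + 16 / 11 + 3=126 / 11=11.45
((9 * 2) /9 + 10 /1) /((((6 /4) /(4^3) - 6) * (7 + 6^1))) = -512 /3315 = -0.15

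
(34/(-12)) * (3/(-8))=17/16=1.06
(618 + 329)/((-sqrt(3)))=-947 * sqrt(3)/3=-546.75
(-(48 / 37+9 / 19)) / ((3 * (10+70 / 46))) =-1909 / 37259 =-0.05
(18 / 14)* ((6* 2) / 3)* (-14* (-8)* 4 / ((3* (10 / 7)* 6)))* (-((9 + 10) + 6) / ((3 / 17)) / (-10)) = 3808 / 3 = 1269.33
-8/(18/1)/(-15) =0.03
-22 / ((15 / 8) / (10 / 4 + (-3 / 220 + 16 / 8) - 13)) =7492 / 75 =99.89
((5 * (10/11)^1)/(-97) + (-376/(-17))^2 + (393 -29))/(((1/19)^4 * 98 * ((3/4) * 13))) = 68569143235108/589281693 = 116360.55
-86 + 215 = 129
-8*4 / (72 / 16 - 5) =64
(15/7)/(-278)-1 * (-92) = 179017/1946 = 91.99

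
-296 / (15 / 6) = -592 / 5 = -118.40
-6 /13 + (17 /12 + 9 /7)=2447 /1092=2.24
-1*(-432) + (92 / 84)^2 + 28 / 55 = 10519603 / 24255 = 433.71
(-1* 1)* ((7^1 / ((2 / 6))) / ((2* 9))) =-7 / 6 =-1.17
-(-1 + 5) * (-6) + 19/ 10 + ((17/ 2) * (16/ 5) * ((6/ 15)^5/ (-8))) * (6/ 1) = 802847/ 31250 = 25.69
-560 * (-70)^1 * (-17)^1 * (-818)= 545115200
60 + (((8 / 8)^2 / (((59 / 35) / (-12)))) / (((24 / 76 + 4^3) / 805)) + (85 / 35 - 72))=-24898933 / 252343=-98.67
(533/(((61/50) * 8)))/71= 13325/17324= 0.77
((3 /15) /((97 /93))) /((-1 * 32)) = -93 /15520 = -0.01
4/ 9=0.44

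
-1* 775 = -775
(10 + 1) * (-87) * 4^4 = -244992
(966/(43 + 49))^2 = 441/4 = 110.25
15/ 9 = 5/ 3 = 1.67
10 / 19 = 0.53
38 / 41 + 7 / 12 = 743 / 492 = 1.51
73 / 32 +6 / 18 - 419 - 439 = -82117 / 96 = -855.39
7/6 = 1.17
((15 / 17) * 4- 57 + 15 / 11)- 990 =-194874 / 187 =-1042.11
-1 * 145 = -145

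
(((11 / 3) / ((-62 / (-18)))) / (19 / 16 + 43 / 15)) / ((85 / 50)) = 79200 / 512771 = 0.15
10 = 10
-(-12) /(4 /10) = 30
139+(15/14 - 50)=1261/14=90.07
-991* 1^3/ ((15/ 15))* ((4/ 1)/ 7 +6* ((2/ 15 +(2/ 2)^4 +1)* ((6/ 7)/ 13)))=-91172/ 65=-1402.65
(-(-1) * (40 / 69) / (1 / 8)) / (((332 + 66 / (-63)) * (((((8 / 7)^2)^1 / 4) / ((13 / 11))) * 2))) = 4459 / 175835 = 0.03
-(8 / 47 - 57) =2671 / 47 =56.83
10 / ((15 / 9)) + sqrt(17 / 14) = 7.10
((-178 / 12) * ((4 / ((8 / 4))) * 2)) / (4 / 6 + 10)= -89 / 16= -5.56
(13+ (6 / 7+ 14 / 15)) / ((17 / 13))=20189 / 1785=11.31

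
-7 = -7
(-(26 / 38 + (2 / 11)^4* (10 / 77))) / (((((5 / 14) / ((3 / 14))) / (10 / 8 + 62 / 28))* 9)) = -473964019 / 2998769620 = -0.16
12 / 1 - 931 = -919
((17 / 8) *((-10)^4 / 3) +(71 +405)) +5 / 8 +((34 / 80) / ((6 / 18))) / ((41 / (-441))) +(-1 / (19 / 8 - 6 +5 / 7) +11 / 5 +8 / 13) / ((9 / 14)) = 7551.16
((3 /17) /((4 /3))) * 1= 0.13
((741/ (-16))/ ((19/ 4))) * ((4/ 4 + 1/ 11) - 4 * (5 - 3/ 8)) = 169.74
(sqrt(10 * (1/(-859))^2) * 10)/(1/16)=160 * sqrt(10)/859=0.59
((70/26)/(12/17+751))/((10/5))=595/332254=0.00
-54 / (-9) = 6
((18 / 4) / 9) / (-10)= -1 / 20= -0.05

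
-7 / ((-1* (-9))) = -7 / 9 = -0.78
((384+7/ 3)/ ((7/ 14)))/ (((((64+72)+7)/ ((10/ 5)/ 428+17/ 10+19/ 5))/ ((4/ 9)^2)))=21844832/ 3718143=5.88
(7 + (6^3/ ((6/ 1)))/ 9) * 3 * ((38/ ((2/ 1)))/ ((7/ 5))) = 3135/ 7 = 447.86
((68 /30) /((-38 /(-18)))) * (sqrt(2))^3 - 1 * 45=-45+ 204 * sqrt(2) /95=-41.96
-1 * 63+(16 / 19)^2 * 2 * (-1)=-23255 / 361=-64.42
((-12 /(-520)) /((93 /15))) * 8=12 /403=0.03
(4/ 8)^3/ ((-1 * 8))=-1/ 64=-0.02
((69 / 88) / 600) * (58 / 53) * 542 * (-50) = -180757 / 4664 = -38.76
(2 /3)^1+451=1355 /3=451.67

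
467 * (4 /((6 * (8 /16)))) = 1868 /3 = 622.67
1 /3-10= -29 /3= -9.67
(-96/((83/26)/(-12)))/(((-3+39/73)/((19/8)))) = -144248/415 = -347.59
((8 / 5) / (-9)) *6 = -16 / 15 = -1.07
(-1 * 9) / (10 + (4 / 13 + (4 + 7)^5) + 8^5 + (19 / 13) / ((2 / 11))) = -234 / 5039771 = -0.00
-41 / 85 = -0.48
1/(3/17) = 17/3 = 5.67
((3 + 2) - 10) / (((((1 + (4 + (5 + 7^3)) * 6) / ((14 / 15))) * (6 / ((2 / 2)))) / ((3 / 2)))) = -0.00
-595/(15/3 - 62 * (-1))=-595/67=-8.88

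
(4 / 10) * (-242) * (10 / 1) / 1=-968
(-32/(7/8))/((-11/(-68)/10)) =-174080/77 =-2260.78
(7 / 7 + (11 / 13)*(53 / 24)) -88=-26561 / 312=-85.13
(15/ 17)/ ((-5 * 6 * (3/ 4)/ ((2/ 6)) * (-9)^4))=-2/ 1003833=-0.00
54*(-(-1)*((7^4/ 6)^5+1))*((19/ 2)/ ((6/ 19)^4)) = 197573550787270032209923/ 373248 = 529335859233726723.81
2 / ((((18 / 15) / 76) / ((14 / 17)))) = 5320 / 51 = 104.31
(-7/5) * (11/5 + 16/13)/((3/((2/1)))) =-3122/975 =-3.20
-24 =-24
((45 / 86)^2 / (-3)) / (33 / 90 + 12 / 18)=-10125 / 114638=-0.09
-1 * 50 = -50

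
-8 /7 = -1.14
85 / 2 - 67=-49 / 2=-24.50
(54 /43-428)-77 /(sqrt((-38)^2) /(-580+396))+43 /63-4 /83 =-227564713 /4272093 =-53.27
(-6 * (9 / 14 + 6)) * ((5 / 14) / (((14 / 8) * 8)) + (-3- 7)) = 545445 / 1372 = 397.55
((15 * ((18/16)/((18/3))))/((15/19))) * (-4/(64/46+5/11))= -14421/1868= -7.72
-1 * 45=-45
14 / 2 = 7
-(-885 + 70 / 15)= 2641 / 3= 880.33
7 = 7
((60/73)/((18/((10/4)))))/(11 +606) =25/135123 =0.00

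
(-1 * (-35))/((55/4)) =28/11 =2.55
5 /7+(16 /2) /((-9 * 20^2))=2243 /3150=0.71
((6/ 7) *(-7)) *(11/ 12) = -11/ 2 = -5.50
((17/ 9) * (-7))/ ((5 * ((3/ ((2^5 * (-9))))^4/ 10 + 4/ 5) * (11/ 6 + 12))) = -13476298752/ 56396611667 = -0.24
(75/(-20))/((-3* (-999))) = -0.00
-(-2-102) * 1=104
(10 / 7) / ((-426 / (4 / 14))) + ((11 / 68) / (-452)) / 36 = -3726589 / 3849499584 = -0.00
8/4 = 2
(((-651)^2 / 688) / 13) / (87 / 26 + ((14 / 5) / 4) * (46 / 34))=36023085 / 3263872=11.04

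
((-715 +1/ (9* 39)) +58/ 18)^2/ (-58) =-62416527889/ 7145658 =-8734.89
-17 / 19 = -0.89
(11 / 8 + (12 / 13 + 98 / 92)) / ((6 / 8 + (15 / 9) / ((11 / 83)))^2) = 17522010 / 925130219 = 0.02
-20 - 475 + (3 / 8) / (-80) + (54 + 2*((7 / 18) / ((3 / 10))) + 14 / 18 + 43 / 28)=-52750487 / 120960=-436.10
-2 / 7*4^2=-32 / 7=-4.57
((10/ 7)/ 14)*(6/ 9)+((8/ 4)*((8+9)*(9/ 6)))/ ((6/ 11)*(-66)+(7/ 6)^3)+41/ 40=-17002189/ 43706040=-0.39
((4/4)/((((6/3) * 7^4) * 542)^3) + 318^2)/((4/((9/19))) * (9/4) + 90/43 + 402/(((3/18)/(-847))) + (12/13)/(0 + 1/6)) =-996621781602321175738155823/20134052054028540133935563456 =-0.05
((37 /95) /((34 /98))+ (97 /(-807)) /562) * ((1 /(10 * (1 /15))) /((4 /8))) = 822100487 /244152470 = 3.37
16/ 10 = 8/ 5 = 1.60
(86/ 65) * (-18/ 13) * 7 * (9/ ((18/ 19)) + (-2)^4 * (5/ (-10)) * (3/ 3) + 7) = -92106/ 845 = -109.00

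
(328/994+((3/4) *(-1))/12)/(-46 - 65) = -709/294224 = -0.00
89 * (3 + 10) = 1157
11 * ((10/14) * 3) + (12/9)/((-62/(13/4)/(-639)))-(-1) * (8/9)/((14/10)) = 68.87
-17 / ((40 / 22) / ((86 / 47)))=-8041 / 470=-17.11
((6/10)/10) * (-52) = -78/25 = -3.12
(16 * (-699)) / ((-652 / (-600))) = -1677600 / 163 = -10292.02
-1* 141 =-141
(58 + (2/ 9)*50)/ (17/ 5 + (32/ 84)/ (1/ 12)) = 8.67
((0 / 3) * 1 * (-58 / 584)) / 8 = 0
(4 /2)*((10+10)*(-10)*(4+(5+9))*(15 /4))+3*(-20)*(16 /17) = -459960 /17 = -27056.47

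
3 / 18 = 1 / 6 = 0.17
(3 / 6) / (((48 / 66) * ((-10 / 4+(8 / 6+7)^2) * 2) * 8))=99 / 154240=0.00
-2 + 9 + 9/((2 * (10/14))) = 133/10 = 13.30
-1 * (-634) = 634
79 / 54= 1.46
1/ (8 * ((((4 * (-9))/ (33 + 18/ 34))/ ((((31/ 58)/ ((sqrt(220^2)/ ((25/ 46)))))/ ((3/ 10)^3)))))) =-1840625/ 323297568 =-0.01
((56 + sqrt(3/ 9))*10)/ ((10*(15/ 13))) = 13*sqrt(3)/ 45 + 728/ 15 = 49.03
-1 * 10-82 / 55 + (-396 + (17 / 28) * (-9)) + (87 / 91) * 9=-404.35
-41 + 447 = 406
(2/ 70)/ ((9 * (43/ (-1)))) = -1/ 13545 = -0.00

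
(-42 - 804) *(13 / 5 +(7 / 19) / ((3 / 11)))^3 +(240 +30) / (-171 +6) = -1476214039034 / 28293375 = -52175.25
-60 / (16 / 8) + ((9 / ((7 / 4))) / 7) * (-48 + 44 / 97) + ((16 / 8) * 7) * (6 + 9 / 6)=190443 / 4753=40.07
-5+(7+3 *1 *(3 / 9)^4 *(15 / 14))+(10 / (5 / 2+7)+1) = 4.09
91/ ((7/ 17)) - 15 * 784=-11539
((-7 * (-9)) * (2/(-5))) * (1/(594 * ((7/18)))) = -6/55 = -0.11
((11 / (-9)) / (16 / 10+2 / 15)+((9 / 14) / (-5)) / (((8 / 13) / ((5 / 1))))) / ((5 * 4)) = -7643 / 87360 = -0.09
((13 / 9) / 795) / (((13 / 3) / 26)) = 26 / 2385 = 0.01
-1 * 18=-18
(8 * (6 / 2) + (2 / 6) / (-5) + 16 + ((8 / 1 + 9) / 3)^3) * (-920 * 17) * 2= -187404736 / 27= -6940916.15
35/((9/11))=385/9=42.78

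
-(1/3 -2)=5/3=1.67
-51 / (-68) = 3 / 4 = 0.75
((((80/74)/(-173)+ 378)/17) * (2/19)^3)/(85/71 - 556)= -124936144/2672771750543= -0.00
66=66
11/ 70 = 0.16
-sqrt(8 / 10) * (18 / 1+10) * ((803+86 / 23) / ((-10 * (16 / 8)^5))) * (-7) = -181839 * sqrt(5) / 920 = -441.96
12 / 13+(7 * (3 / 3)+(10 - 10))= 103 / 13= 7.92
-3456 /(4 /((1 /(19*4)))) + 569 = 10595 /19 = 557.63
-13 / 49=-0.27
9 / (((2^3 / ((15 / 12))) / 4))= 45 / 8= 5.62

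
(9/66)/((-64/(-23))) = 69/1408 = 0.05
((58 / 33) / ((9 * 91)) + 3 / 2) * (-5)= -405985 / 54054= -7.51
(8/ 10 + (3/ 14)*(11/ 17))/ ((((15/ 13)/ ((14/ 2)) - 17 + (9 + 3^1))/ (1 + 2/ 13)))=-3351/ 14960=-0.22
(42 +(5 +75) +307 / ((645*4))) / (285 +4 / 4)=0.43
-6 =-6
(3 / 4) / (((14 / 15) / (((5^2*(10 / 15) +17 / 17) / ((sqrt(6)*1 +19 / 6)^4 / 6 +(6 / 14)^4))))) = 0.09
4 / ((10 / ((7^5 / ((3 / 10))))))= 67228 / 3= 22409.33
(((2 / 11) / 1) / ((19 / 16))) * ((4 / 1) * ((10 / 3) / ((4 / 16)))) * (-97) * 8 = -3973120 / 627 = -6336.71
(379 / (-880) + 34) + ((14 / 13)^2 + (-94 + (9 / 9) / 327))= -2882281397 / 48631440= -59.27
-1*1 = -1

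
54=54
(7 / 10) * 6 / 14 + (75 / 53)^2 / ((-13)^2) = 1480413 / 4747210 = 0.31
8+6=14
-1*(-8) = 8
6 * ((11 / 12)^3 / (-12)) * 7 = -9317 / 3456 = -2.70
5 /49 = 0.10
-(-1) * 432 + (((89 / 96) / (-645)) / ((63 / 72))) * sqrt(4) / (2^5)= 374492071 / 866880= 432.00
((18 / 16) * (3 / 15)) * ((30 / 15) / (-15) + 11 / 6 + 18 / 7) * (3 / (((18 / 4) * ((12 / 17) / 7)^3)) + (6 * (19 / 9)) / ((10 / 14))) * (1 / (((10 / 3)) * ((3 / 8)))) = 513.50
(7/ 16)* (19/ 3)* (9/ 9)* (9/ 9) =133/ 48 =2.77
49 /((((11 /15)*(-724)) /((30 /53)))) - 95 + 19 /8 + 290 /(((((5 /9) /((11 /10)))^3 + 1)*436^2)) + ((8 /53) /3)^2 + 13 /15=-300673761204904693981 /3275074624137401745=-91.81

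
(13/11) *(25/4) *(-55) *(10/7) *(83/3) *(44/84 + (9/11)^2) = -1022352500/53361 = -19159.17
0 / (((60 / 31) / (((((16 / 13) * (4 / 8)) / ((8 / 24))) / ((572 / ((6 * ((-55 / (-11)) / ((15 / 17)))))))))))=0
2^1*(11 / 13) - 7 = -69 / 13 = -5.31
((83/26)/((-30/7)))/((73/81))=-15687/18980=-0.83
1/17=0.06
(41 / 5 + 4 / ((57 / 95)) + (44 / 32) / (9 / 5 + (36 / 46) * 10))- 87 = -71.99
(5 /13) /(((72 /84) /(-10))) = -175 /39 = -4.49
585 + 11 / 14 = 8201 / 14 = 585.79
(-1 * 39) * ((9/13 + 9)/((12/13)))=-819/2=-409.50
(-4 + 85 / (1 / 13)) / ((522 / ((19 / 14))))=6973 / 2436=2.86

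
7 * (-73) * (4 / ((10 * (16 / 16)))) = -1022 / 5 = -204.40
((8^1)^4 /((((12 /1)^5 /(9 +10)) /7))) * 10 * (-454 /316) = -603820 /19197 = -31.45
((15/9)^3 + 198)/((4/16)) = 21884/27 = 810.52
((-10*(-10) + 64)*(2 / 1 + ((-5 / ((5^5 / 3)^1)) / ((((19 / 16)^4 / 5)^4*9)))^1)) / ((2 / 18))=842403254767352587599240 / 288441413567621167681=2920.54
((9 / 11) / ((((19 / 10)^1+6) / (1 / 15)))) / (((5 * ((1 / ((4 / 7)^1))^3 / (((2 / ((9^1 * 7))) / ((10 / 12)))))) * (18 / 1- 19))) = -512 / 52161725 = -0.00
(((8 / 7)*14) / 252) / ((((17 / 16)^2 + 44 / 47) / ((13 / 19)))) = 625664 / 29741859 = 0.02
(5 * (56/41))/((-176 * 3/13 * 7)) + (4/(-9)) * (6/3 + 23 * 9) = -754267/8118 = -92.91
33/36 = 11/12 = 0.92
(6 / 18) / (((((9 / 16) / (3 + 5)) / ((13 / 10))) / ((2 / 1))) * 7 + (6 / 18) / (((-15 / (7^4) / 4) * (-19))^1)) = 0.03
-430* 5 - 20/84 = -45155/21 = -2150.24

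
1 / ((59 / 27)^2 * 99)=81 / 38291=0.00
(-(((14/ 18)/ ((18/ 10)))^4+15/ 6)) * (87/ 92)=-6328810795/ 2640198888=-2.40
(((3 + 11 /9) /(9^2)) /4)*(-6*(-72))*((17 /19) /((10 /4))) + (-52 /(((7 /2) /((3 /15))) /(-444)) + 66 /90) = 1249349 /945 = 1322.06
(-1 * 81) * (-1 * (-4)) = -324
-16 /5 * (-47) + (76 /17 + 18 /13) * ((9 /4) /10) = 670591 /4420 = 151.72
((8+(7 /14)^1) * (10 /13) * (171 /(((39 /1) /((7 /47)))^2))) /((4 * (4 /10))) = 395675 /38825384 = 0.01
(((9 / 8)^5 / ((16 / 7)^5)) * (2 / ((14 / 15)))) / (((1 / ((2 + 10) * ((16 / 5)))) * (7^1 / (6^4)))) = 14765025303 / 33554432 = 440.03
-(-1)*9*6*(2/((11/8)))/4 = 19.64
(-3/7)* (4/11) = -0.16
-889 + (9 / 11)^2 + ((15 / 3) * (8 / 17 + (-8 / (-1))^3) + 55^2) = 9665889 / 2057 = 4699.02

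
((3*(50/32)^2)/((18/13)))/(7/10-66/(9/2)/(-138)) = 2803125/427264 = 6.56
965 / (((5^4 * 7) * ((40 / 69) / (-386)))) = -2570181 / 17500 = -146.87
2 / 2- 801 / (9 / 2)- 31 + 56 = -152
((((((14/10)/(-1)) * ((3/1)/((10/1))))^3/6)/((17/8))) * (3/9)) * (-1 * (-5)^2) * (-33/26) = -33957/552500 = -0.06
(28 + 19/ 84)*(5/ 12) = 11855/ 1008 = 11.76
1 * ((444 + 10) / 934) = 227 / 467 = 0.49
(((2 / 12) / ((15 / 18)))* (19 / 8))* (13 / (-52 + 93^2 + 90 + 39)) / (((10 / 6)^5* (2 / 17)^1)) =1020357 / 2181500000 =0.00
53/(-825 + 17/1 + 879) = 53/71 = 0.75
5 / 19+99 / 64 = 2201 / 1216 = 1.81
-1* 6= -6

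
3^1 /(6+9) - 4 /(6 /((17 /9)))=-143 /135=-1.06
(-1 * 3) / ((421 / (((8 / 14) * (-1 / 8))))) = 3 / 5894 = 0.00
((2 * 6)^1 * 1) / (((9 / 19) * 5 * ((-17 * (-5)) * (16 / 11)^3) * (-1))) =-25289 / 1305600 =-0.02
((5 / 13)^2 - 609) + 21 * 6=-81602 / 169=-482.85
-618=-618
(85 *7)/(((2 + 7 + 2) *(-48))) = -595/528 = -1.13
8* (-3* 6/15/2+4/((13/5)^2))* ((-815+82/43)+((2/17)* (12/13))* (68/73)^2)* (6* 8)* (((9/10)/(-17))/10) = -14647355132256/1069801412875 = -13.69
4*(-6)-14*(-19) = 242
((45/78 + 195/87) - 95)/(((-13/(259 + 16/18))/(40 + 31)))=11542625845/88218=130842.07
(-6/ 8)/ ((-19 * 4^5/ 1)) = 3/ 77824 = 0.00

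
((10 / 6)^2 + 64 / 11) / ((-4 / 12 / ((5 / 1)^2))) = -21275 / 33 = -644.70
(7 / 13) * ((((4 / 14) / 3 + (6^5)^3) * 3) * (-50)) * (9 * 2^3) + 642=-35545984833944454 / 13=-2734306525688034.92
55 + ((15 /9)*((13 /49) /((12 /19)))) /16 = 1553555 /28224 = 55.04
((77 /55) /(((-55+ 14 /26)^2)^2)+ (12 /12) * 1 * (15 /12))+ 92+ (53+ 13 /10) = 185371194900151 /1256327988480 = 147.55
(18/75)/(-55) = -6/1375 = -0.00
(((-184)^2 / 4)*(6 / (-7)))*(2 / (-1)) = 101568 / 7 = 14509.71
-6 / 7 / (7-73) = 1 / 77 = 0.01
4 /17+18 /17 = 22 /17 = 1.29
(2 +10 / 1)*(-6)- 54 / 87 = -2106 / 29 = -72.62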